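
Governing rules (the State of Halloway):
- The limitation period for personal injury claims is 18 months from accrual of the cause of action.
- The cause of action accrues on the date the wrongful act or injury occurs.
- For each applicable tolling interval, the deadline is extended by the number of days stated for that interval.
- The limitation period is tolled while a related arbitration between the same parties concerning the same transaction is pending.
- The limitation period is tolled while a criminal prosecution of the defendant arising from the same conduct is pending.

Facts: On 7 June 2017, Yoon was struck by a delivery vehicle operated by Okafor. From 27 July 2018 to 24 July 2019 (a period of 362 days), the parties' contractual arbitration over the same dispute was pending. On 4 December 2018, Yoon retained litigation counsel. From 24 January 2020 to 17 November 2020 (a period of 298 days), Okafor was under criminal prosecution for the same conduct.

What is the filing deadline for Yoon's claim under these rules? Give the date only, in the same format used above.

4 December 2019

The claim accrued on 7 June 2017, when the wrongful act occurred.
The untolled deadline — 18 months after 7 June 2017 — is 7 December 2018.
Because the pending related arbitration ran from 27 July 2018 to 24 July 2019, the deadline is extended by 362 days to 4 December 2019.
The pending criminal prosecution starting 24 January 2020 came too late — the period had run on 4 December 2019 — and so does not extend the deadline.
None of the other events listed affects the running of the period under the stated rules.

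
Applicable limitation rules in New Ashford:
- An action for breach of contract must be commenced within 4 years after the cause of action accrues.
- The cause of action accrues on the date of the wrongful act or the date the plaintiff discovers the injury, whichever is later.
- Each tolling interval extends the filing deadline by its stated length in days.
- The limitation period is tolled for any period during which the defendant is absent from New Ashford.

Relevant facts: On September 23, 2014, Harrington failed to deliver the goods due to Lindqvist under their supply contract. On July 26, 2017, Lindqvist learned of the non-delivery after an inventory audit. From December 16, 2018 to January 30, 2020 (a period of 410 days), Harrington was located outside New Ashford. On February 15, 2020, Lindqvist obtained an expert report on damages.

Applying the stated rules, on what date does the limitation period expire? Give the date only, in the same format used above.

The claim accrued on July 26, 2017 — the later of the September 23, 2014 act and the July 26, 2017 discovery.
Adding the 4 years base period to July 26, 2017 gives a deadline of July 26, 2021, before any tolling.
The defendant's absence from the jurisdiction from December 16, 2018 to January 30, 2020 tolled the period for 410 days, extending the deadline to September 9, 2022.
The other events in the timeline have no effect on the limitation period under the stated rules.

September 9, 2022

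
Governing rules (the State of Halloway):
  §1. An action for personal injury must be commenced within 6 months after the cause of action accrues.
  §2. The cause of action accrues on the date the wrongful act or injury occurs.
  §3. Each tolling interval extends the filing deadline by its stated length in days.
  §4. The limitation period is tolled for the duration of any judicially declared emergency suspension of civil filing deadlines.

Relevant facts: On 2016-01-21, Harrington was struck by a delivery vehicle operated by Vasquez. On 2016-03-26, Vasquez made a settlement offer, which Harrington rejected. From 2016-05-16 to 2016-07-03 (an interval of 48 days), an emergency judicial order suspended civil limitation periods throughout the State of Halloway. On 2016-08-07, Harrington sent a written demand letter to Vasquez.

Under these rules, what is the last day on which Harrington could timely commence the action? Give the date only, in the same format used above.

The claim accrued on 2016-01-21, when the wrongful act occurred.
Adding the 6 months base period to 2016-01-21 gives a deadline of 2016-07-21, before any tolling.
The emergency suspension of filing deadlines from 2016-05-16 to 2016-07-03 tolled the period for 48 days, extending the deadline to 2016-09-07.
Nothing else in the chronology tolls or restarts the period.

2016-09-07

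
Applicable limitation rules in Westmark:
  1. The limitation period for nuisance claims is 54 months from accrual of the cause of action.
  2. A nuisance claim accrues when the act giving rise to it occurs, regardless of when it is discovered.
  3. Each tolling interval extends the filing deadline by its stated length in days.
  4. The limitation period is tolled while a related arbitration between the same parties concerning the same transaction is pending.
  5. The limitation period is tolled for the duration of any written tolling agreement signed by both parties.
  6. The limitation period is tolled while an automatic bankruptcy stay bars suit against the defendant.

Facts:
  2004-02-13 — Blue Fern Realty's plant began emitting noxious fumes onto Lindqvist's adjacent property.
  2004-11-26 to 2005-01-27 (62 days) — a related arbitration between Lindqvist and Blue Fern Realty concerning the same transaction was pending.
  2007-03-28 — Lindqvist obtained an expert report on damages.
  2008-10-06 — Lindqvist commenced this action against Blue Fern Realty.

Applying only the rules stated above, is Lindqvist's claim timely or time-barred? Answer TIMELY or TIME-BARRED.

The cause of action accrued on 2004-02-13, the date of the act.
The untolled deadline — 54 months after 2004-02-13 — is 2008-08-13.
The pending related arbitration from 2004-11-26 to 2005-01-27 tolled the period for 62 days, extending the deadline to 2008-10-14.
Nothing else in the chronology tolls or restarts the period.
Lindqvist filed on 2008-10-06, before the 2008-10-14 deadline, so the action is timely.

TIMELY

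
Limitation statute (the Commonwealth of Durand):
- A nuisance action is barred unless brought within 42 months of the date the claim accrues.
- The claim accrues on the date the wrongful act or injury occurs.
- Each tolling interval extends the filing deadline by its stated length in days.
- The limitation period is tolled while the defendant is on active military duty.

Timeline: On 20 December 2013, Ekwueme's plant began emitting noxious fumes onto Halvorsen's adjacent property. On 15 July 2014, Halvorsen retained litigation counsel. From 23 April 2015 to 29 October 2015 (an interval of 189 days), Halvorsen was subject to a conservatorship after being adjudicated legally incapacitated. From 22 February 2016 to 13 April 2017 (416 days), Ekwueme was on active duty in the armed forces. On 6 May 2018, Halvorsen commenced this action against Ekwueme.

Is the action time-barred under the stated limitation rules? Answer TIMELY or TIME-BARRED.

The claim accrued on 20 December 2013, when the wrongful act occurred.
The untolled deadline — 42 months after 20 December 2013 — is 20 June 2017.
The period was tolled for 416 days by the defendant's active military service (22 February 2016 to 13 April 2017), pushing the deadline to 10 August 2018.
No stated provision tolls the period for the plaintiff's incapacity, so the interval from 23 April 2015 to 29 October 2015 has no effect on the deadline.
None of the other events listed affects the running of the period under the stated rules.
The 6 May 2018 filing precedes the 10 August 2018 deadline; the claim is timely.

TIMELY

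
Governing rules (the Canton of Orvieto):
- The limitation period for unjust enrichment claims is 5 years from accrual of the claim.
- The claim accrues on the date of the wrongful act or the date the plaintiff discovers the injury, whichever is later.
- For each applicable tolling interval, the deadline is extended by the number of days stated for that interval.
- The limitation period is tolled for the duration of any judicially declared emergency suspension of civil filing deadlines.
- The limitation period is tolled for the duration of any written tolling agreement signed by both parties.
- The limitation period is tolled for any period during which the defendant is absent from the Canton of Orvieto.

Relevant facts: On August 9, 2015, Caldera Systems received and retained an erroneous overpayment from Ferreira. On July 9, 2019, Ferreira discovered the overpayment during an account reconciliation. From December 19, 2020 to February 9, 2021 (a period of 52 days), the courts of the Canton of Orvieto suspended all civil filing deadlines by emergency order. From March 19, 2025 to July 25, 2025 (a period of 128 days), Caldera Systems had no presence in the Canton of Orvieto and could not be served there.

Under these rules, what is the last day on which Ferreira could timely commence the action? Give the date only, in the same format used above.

Because discovery on July 9, 2019 post-dates the August 9, 2015 act, accrual under the later-of rule falls on July 9, 2019.
The untolled deadline — 5 years after July 9, 2019 — is July 9, 2024.
The emergency suspension of filing deadlines from December 19, 2020 to February 9, 2021 tolled the period for 52 days, extending the deadline to August 30, 2024.
By the time the defendant's absence from the jurisdiction began on March 19, 2025, the limitation period had already expired on August 30, 2024; that interval cannot revive it.

August 30, 2024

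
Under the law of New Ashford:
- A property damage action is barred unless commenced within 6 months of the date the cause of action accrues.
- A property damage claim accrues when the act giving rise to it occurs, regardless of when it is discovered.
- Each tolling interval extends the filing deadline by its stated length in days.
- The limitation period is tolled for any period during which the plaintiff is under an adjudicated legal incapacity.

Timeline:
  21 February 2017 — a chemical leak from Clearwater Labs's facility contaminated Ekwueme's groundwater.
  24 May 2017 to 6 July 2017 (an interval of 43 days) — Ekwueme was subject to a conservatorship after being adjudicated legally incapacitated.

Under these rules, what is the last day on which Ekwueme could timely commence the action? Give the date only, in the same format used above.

The limitation period began to run on 21 February 2017.
The untolled deadline — 6 months after 21 February 2017 — is 21 August 2017.
The plaintiff's legal incapacity from 24 May 2017 to 6 July 2017 tolled the period for 43 days, extending the deadline to 3 October 2017.

3 October 2017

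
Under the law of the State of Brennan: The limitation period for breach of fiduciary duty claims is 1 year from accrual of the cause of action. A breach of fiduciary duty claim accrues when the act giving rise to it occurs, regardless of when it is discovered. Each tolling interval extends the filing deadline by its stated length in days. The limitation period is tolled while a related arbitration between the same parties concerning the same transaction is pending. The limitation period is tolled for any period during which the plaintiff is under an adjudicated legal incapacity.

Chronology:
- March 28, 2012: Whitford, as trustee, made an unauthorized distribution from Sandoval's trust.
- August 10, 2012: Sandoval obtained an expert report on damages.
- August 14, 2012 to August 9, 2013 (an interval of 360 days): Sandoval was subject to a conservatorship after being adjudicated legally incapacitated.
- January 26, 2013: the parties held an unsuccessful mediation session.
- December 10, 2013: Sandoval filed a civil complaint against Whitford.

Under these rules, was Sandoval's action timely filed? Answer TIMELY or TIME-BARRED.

The claim accrued on March 28, 2012, when the wrongful act occurred.
1 year from March 28, 2012 is March 28, 2013.
Because the plaintiff's legal incapacity ran from August 14, 2012 to August 9, 2013, the deadline is extended by 360 days to March 23, 2014.
Nothing else in the chronology tolls or restarts the period.
The December 10, 2013 filing precedes the March 23, 2014 deadline; the claim is timely.

TIMELY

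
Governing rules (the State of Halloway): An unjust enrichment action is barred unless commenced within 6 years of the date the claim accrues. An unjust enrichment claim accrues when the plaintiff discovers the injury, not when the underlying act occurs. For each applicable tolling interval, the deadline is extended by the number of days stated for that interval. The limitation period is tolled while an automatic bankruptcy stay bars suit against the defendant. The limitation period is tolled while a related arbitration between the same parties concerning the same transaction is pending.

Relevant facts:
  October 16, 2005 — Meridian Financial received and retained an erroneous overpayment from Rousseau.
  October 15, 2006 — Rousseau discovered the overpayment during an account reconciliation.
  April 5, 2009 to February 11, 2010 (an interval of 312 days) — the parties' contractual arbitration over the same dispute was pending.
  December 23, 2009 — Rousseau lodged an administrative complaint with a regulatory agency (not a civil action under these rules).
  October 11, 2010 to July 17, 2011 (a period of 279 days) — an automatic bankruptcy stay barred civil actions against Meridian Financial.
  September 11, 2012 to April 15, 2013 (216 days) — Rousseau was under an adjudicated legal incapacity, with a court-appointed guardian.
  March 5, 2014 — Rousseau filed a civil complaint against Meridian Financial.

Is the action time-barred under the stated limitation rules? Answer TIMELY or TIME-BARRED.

TIMELY

Accrual is tied to discovery, so the period began on October 15, 2006 rather than on October 16, 2005 when the act occurred.
Adding the 6 years base period to October 15, 2006 gives a deadline of October 15, 2012, before any tolling.
The period was tolled for 312 days by the pending related arbitration (April 5, 2009 to February 11, 2010), pushing the deadline to August 23, 2013.
Because the automatic bankruptcy stay ran from October 11, 2010 to July 17, 2011, the deadline is extended by 279 days to May 29, 2014.
No stated provision tolls the period for the plaintiff's incapacity, so the interval from September 11, 2012 to April 15, 2013 has no effect on the deadline.
The other events in the timeline have no effect on the limitation period under the stated rules.
Rousseau filed on March 5, 2014, before the May 29, 2014 deadline, so the action is timely.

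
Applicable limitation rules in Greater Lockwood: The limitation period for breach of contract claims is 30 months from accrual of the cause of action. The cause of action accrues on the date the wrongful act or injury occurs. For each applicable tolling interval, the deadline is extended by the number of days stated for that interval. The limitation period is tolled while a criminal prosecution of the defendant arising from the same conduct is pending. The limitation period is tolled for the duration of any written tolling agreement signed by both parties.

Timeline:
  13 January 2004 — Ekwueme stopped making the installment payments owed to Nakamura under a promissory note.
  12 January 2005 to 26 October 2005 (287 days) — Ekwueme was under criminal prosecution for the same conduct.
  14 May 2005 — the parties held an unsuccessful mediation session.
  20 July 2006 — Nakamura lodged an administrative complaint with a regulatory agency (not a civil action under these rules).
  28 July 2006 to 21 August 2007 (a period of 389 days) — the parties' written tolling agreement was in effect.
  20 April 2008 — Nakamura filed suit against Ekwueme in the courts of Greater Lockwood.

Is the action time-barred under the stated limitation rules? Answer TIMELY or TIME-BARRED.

The limitation period began to run on 13 January 2004.
Adding the 30 months base period to 13 January 2004 gives a deadline of 13 July 2006, before any tolling.
The period was tolled for 287 days by the pending criminal prosecution (12 January 2005 to 26 October 2005), pushing the deadline to 26 April 2007.
The period was tolled for 389 days by the written tolling agreement (28 July 2006 to 21 August 2007), pushing the deadline to 19 May 2008.
Nothing else in the chronology tolls or restarts the period.
Nakamura filed on 20 April 2008, before the 19 May 2008 deadline, so the action is timely.

TIMELY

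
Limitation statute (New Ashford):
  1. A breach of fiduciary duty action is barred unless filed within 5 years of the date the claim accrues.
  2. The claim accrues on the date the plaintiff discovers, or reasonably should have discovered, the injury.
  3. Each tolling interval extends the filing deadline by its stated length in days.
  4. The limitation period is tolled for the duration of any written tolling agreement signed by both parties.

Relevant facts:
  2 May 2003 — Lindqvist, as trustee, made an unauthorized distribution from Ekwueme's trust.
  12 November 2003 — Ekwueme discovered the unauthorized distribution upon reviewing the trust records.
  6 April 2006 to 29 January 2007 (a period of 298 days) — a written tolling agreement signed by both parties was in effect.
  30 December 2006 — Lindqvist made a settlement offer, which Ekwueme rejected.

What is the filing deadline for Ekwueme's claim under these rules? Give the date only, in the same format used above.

6 September 2009

The claim did not accrue until Ekwueme discovered the injury on 12 November 2003; the 2 May 2003 act date does not start the clock under the stated rule.
5 years from 12 November 2003 is 12 November 2008.
The period was tolled for 298 days by the written tolling agreement (6 April 2006 to 29 January 2007), pushing the deadline to 6 September 2009.
Nothing else in the chronology tolls or restarts the period.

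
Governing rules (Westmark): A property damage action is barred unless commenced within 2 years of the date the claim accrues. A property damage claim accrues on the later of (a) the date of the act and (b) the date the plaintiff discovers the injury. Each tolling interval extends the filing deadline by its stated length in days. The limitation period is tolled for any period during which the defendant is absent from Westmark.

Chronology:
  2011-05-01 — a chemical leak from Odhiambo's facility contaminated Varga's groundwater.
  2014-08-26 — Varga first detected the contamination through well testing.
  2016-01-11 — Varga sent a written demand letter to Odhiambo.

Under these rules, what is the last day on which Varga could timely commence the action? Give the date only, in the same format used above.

2016-08-26

Taking the later of the act (2011-05-01) and discovery (2014-08-26), the claim accrued on 2014-08-26.
2 years from 2014-08-26 is 2016-08-26.
The other events in the timeline have no effect on the limitation period under the stated rules.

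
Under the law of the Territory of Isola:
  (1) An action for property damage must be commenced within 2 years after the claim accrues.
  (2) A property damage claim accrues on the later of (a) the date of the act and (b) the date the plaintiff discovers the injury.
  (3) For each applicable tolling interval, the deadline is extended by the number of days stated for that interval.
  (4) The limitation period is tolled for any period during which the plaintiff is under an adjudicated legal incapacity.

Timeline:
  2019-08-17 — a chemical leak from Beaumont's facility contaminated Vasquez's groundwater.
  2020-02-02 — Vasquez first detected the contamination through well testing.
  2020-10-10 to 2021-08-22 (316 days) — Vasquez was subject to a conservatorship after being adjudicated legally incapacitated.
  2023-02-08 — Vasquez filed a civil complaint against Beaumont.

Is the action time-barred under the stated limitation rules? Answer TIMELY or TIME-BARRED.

Taking the later of the act (2019-08-17) and discovery (2020-02-02), the claim accrued on 2020-02-02.
The untolled deadline — 2 years after 2020-02-02 — is 2022-02-02.
Because the plaintiff's legal incapacity ran from 2020-10-10 to 2021-08-22, the deadline is extended by 316 days to 2022-12-15.
Vasquez filed on 2023-02-08, after the 2022-12-15 deadline, so the action is time-barred.

TIME-BARRED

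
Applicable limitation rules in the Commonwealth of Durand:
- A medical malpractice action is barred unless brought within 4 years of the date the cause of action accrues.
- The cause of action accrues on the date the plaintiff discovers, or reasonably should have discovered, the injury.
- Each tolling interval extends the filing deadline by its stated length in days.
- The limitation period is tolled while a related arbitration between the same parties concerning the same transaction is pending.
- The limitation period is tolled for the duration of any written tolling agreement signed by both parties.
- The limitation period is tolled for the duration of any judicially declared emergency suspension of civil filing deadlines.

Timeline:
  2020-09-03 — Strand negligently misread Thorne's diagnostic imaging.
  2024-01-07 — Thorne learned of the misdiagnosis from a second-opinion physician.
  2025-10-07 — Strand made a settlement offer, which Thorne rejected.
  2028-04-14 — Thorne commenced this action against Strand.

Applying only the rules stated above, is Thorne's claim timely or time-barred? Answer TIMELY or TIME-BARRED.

The claim did not accrue until Thorne discovered the injury on 2024-01-07; the 2020-09-03 act date does not start the clock under the stated rule.
The untolled deadline — 4 years after 2024-01-07 — is 2028-01-07.
None of the other events listed affects the running of the period under the stated rules.
The 2028-04-14 filing falls after the 2028-01-07 deadline; the claim is time-barred.

TIME-BARRED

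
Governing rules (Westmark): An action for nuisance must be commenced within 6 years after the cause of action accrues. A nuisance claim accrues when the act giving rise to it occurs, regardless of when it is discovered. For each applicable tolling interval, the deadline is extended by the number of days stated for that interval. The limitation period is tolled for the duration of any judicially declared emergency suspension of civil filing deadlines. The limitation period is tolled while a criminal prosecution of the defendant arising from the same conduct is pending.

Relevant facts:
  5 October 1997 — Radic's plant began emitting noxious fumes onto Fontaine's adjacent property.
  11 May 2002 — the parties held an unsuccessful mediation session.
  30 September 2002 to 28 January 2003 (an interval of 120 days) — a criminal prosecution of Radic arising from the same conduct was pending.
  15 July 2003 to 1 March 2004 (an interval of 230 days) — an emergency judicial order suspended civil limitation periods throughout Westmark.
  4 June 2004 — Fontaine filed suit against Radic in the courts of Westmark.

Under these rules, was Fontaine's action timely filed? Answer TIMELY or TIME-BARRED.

TIMELY

The cause of action accrued on 5 October 1997, the date of the act.
6 years from 5 October 1997 is 5 October 2003.
The pending criminal prosecution from 30 September 2002 to 28 January 2003 tolled the period for 120 days, extending the deadline to 2 February 2004.
The period was tolled for 230 days by the emergency suspension of filing deadlines (15 July 2003 to 1 March 2004), pushing the deadline to 19 September 2004.
The other events in the timeline have no effect on the limitation period under the stated rules.
Fontaine filed on 4 June 2004, before the 19 September 2004 deadline, so the action is timely.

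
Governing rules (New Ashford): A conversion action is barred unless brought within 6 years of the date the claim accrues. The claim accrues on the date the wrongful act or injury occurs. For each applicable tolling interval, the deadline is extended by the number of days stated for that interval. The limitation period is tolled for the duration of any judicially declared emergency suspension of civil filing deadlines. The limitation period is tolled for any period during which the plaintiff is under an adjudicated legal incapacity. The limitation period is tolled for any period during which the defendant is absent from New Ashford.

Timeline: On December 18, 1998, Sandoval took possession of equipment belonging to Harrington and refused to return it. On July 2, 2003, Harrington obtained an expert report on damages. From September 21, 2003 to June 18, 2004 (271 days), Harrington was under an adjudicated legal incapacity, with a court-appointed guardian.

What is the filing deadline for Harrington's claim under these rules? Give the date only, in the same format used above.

September 15, 2005

The claim accrued on December 18, 1998, when the wrongful act occurred.
Adding the 6 years base period to December 18, 1998 gives a deadline of December 18, 2004, before any tolling.
Because the plaintiff's legal incapacity ran from September 21, 2003 to June 18, 2004, the deadline is extended by 271 days to September 15, 2005.
The other events in the timeline have no effect on the limitation period under the stated rules.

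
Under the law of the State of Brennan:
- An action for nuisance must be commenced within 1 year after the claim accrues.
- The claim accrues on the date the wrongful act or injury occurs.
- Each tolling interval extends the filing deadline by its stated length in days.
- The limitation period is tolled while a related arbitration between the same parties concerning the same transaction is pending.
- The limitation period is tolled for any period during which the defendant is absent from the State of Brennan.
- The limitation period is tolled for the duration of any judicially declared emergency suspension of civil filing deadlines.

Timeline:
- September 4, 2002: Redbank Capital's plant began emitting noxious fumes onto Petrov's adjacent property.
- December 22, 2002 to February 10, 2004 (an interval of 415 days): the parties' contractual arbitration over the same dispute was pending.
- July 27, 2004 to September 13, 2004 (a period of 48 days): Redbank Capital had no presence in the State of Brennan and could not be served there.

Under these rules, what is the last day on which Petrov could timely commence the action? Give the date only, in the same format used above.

December 10, 2004

The claim accrued on September 4, 2002, when the wrongful act occurred.
Adding the 1 year base period to September 4, 2002 gives a deadline of September 4, 2003, before any tolling.
The pending related arbitration from December 22, 2002 to February 10, 2004 tolled the period for 415 days, extending the deadline to October 23, 2004.
Because the defendant's absence from the jurisdiction ran from July 27, 2004 to September 13, 2004, the deadline is extended by 48 days to December 10, 2004.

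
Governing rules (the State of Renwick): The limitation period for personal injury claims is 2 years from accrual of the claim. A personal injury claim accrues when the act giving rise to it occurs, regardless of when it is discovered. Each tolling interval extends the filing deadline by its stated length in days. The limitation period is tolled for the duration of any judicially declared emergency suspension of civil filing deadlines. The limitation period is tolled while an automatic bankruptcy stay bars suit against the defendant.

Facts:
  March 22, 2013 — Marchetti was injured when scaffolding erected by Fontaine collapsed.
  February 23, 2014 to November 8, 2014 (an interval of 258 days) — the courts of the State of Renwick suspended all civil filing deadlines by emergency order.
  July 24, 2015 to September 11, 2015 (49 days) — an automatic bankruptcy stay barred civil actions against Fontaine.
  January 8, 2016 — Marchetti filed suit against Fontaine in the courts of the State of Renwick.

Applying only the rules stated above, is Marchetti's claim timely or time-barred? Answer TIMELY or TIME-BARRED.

The claim accrued on March 22, 2013, the date of the act.
The untolled deadline — 2 years after March 22, 2013 — is March 22, 2015.
The period was tolled for 258 days by the emergency suspension of filing deadlines (February 23, 2014 to November 8, 2014), pushing the deadline to December 5, 2015.
The automatic bankruptcy stay from July 24, 2015 to September 11, 2015 tolled the period for 49 days, extending the deadline to January 23, 2016.
Filing on January 8, 2016 beat the January 23, 2016 deadline — the action is timely.

TIMELY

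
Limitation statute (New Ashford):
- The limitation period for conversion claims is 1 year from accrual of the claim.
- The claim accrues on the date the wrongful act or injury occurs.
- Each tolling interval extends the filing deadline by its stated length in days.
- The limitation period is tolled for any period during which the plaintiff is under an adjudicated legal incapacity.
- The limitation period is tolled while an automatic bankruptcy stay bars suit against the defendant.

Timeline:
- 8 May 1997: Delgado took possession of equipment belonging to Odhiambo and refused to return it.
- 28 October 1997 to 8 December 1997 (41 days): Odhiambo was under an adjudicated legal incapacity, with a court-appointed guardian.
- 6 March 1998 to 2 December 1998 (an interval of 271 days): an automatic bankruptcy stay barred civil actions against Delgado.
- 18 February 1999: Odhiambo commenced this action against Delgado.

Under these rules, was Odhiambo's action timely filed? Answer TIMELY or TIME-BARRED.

The limitation period began to run on 8 May 1997.
The untolled deadline — 1 year after 8 May 1997 — is 8 May 1998.
The period was tolled for 41 days by the plaintiff's legal incapacity (28 October 1997 to 8 December 1997), pushing the deadline to 18 June 1998.
Because the automatic bankruptcy stay ran from 6 March 1998 to 2 December 1998, the deadline is extended by 271 days to 16 March 1999.
Filing on 18 February 1999 beat the 16 March 1999 deadline — the action is timely.

TIMELY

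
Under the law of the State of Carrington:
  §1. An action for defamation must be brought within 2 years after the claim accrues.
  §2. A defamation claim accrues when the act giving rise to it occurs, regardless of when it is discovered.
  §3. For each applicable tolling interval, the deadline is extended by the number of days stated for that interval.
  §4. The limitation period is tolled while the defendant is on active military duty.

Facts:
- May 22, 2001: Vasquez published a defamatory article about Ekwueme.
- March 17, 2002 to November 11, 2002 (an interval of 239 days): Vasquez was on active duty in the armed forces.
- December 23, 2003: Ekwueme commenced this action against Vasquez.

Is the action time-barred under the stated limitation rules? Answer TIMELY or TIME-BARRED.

TIMELY

The limitation period began to run on May 22, 2001.
2 years from May 22, 2001 is May 22, 2003.
The defendant's active military service from March 17, 2002 to November 11, 2002 tolled the period for 239 days, extending the deadline to January 16, 2004.
Filing on December 23, 2003 beat the January 16, 2004 deadline — the action is timely.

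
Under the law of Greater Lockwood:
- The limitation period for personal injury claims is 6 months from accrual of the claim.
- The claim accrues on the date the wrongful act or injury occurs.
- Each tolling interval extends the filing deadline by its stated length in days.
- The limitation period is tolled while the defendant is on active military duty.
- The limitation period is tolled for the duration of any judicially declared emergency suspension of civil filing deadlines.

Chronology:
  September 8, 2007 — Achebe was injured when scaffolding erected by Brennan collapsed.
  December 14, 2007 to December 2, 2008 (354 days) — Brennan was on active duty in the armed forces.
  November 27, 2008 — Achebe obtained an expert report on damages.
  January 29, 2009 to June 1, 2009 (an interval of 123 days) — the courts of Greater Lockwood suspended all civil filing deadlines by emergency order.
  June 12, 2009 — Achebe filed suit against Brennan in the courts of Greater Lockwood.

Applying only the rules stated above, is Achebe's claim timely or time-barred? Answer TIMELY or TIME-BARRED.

The claim accrued on September 8, 2007, the date of the act.
The untolled deadline — 6 months after September 8, 2007 — is March 8, 2008.
The defendant's active military service from December 14, 2007 to December 2, 2008 tolled the period for 354 days, extending the deadline to February 25, 2009.
Because the emergency suspension of filing deadlines ran from January 29, 2009 to June 1, 2009, the deadline is extended by 123 days to June 28, 2009.
The other events in the timeline have no effect on the limitation period under the stated rules.
Filing on June 12, 2009 beat the June 28, 2009 deadline — the action is timely.

TIMELY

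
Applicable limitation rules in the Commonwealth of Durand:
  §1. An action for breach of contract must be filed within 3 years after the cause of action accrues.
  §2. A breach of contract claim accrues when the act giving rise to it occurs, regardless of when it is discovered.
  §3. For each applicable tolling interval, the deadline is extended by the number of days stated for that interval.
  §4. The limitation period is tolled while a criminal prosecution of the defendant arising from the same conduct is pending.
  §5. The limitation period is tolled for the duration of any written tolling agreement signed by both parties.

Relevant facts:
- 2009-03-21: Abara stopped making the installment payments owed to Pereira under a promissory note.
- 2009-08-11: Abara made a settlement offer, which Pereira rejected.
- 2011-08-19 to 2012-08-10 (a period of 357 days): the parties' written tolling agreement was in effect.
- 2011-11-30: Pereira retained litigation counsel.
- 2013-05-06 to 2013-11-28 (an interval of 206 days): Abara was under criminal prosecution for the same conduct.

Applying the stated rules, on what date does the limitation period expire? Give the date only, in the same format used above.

The limitation period began to run on 2009-03-21.
Adding the 3 years base period to 2009-03-21 gives a deadline of 2012-03-21, before any tolling.
The period was tolled for 357 days by the written tolling agreement (2011-08-19 to 2012-08-10), pushing the deadline to 2013-03-13.
The pending criminal prosecution from 2013-05-06 to 2013-11-28 began after the period had already run on 2013-03-13, so it has no tolling effect.
Nothing else in the chronology tolls or restarts the period.

2013-03-13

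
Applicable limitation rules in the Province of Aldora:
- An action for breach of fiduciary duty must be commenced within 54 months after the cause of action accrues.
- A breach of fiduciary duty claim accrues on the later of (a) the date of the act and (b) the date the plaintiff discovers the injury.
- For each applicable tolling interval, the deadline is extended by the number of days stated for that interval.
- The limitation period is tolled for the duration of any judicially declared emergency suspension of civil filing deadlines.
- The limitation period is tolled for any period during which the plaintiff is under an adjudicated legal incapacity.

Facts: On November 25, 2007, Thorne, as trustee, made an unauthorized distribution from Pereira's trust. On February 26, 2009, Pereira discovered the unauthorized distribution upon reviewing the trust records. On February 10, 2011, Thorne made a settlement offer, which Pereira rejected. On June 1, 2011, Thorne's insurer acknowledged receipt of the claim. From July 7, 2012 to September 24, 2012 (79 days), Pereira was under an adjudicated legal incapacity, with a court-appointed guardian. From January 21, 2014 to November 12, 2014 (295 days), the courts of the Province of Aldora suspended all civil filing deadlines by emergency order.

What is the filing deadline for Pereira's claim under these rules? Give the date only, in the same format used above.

November 13, 2013

The claim accrued on February 26, 2009 — the later of the November 25, 2007 act and the February 26, 2009 discovery.
54 months from February 26, 2009 is August 26, 2013.
The period was tolled for 79 days by the plaintiff's legal incapacity (July 7, 2012 to September 24, 2012), pushing the deadline to November 13, 2013.
By the time the emergency suspension of filing deadlines began on January 21, 2014, the limitation period had already expired on November 13, 2013; that interval cannot revive it.
Nothing else in the chronology tolls or restarts the period.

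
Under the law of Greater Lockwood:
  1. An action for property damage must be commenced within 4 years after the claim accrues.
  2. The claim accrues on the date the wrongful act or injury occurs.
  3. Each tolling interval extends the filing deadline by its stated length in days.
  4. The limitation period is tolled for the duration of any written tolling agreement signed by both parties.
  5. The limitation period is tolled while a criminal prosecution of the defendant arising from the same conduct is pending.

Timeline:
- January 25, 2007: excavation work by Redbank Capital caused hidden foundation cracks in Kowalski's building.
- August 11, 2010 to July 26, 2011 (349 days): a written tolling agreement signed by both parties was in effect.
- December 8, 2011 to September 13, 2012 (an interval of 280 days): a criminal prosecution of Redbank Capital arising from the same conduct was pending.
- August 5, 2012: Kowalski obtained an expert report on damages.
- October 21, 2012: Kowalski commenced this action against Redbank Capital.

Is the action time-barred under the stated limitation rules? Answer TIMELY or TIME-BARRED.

TIME-BARRED

The claim accrued on January 25, 2007, when the wrongful act occurred.
4 years from January 25, 2007 is January 25, 2011.
Because the written tolling agreement ran from August 11, 2010 to July 26, 2011, the deadline is extended by 349 days to January 9, 2012.
The period was tolled for 280 days by the pending criminal prosecution (December 8, 2011 to September 13, 2012), pushing the deadline to October 15, 2012.
Nothing else in the chronology tolls or restarts the period.
Kowalski filed on October 21, 2012, after the October 15, 2012 deadline, so the action is time-barred.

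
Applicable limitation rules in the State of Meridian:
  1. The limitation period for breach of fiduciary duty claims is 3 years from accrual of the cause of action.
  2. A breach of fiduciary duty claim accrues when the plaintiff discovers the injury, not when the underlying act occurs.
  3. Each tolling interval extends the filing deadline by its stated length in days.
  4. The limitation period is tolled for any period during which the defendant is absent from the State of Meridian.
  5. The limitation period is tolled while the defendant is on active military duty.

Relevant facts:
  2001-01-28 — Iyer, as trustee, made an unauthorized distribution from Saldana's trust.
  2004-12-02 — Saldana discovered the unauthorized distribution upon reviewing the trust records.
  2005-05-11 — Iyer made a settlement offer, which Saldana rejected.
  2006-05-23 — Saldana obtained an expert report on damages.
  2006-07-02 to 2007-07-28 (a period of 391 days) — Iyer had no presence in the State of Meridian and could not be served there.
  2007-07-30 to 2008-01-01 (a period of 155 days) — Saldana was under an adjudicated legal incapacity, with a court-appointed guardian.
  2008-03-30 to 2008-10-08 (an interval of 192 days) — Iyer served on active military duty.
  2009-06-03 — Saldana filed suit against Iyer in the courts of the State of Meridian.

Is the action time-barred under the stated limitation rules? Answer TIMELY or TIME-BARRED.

Accrual is tied to discovery, so the period began on 2004-12-02 rather than on 2001-01-28 when the act occurred.
The untolled deadline — 3 years after 2004-12-02 — is 2007-12-02.
The defendant's absence from the jurisdiction from 2006-07-02 to 2007-07-28 tolled the period for 391 days, extending the deadline to 2008-12-27.
The period was tolled for 192 days by the defendant's active military service (2008-03-30 to 2008-10-08), pushing the deadline to 2009-07-07.
The plaintiff's legal incapacity from 2007-07-30 to 2008-01-01 does not toll the period, because no stated rule makes the plaintiff's incapacity a tolling event.
The other events in the timeline have no effect on the limitation period under the stated rules.
Filing on 2009-06-03 beat the 2009-07-07 deadline — the action is timely.

TIMELY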